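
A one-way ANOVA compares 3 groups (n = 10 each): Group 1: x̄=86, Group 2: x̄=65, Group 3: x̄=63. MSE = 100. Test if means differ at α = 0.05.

Grand mean = 71.33. SS_between = 3246.67, MS_between = 1623.33. F = 16.233, F_crit ≈ 3.354. Reject H₀.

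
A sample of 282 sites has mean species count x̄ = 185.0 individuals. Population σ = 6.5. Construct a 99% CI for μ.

CI = x̄ ± z*(σ/√n) = 185.0 ± 2.576(6.5/√282) = 185.0 ± 1.0 = (184.0, 186.0)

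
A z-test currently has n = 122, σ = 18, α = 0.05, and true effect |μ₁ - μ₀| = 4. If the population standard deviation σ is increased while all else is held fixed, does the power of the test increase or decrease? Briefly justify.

Power decreases: a larger σ inflates the standard error σ/√n, pulling the sampling distribution under H₁ back toward the critical value.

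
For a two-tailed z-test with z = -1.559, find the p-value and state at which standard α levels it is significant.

p = 2·P(Z > |-1.559|) = 2·(1 - Φ(1.559)) ≈ 0.119. Not significant at any standard level.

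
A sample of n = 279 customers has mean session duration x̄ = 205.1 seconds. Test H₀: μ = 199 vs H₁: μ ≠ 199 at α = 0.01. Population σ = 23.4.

z = (x̄ - μ₀)/(σ/√n) = (205.1 - 199)/(23.4/√279) = 4.354. Critical value: ±2.576. Since |4.354| > 2.576, Reject H₀.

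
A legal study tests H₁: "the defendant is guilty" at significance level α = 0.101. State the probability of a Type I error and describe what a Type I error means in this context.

P(Type I error) = α = 0.101. A Type I error is rejecting H₀ when H₀ is actually true (false positive) — here, concluding that the defendant is guilty when in fact this is not the case. Consequence: convicting an innocent person.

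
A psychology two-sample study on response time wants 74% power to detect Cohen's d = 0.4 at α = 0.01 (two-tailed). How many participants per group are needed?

z_{α/2} = 2.576, z_β = Φ⁻¹(0.74) = 0.643. For small effect (d = 0.4): n per group = 2(z_{α/2} + z_β)²/d² = 2(2.576 + 0.643)²/0.4² = 129.5 → 130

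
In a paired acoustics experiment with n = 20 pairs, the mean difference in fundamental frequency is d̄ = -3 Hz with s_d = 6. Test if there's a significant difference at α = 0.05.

t = d̄/(s_d/√n) = -3/(6/√20) = -2.236. df = 19, critical t = ±2.093. Reject H₀.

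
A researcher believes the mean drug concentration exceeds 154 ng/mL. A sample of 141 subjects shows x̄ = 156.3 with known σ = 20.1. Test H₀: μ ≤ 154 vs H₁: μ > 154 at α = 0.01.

z = 1.359. Critical value: 2.33. Fail to reject H₀.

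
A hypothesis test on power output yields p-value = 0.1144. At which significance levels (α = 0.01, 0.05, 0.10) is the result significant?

p = 0.1144. Not significant at any of the given levels.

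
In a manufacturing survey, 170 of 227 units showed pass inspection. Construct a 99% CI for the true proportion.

p̂ = 0.749. CI = p̂ ± z*√(p̂(1-p̂)/n) = (0.675, 0.823)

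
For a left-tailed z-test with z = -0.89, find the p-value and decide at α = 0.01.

p = P(Z < -0.89) = Φ(-0.89) ≈ 0.1867. Since p ≥ 0.01, fail to reject H₀ (not significant) at α = 0.01.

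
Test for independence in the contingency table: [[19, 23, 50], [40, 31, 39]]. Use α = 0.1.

χ² = 8.483. df = 2, critical = 4.605. Reject H₀. Variables are dependent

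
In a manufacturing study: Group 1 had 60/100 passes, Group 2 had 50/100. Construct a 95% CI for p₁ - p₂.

p̂₁ = 0.6, p̂₂ = 0.5. Difference = 0.1. CI = (-0.037, 0.237)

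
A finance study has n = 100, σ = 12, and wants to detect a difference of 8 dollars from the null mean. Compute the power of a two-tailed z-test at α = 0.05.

SE = σ/√n = 12/√100 = 1.2. Non-centrality λ = d/SE = 8/1.2 = 6.667. Power ≈ Φ(λ - z_{α/2}) = Φ(6.667 - 1.96) = Φ(4.707) = 1.0.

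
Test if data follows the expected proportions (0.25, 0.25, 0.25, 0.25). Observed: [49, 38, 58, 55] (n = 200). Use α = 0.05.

Expected: [50.0, 50.0, 50.0, 50.0]. χ² = 4.68. df = 3, critical = 7.815. Fail to reject H₀.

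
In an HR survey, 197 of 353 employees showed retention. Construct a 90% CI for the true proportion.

p̂ = 0.558. CI = p̂ ± z*√(p̂(1-p̂)/n) = (0.515, 0.602)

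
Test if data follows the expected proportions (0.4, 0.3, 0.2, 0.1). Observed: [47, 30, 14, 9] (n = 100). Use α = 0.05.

Expected: [40.0, 30.0, 20.0, 10.0]. χ² = 3.125. df = 3, critical = 7.815. Fail to reject H₀.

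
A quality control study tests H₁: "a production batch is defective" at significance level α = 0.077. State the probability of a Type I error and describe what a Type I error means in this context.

P(Type I error) = α = 0.077. A Type I error is rejecting H₀ when H₀ is actually true (false positive) — here, concluding that a production batch is defective when in fact this is not the case. Consequence: scrapping a good batch — wasted material and cost for no reason.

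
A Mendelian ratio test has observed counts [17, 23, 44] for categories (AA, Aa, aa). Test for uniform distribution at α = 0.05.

Expected = 28 each. χ² = Σ(O-E)²/E = 14.357. df = 2, critical value = 5.991. Reject H₀.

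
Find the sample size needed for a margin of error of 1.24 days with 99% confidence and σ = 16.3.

n = (z*σ/E)² = (2.576×16.3/1.24)² = 1146.6 → n = 1147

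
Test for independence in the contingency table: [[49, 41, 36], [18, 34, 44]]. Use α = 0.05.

χ² = 11.961. df = 2, critical = 5.991. Reject H₀. Variables are dependent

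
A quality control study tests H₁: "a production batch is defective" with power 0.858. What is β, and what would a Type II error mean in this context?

β = 1 - power = 1 - 0.858 = 0.142. A Type II error is failing to reject H₀ when H₀ is false (false negative) — here, failing to conclude that a production batch is defective when in fact it is true. Consequence: shipping a defective batch — faulty products reach customers.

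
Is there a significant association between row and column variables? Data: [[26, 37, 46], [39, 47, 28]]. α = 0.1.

χ² = 8.061. df = 2, critical = 4.605. Reject H₀. Variables are dependent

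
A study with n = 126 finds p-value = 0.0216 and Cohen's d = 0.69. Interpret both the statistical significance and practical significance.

Statistically significant (p = 0.0216 < 0.05). Cohen's d = 0.69 indicates a medium effect size. Both statistical and practical significance should be considered.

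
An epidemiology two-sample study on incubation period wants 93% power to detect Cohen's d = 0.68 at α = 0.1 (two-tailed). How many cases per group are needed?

z_{α/2} = 1.645, z_β = Φ⁻¹(0.93) = 1.476. For medium effect (d = 0.68): n per group = 2(z_{α/2} + z_β)²/d² = 2(1.645 + 1.476)²/0.68² = 42.1 → 43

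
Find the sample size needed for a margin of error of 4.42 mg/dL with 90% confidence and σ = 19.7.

n = (z*σ/E)² = (1.645×19.7/4.42)² = 53.8 → n = 54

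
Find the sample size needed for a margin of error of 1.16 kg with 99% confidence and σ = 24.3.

n = (z*σ/E)² = (2.576×24.3/1.16)² = 2912.0 → n = 2912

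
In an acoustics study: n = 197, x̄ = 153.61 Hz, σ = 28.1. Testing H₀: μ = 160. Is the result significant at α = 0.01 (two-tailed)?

z = (153.61 - 160)/(28.1/√197) = -3.192. Since |z| > 2.576, significant at α = 0.01.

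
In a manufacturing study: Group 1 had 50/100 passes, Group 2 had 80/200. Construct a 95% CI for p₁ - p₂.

p̂₁ = 0.5, p̂₂ = 0.4. Difference = 0.1. CI = (-0.019, 0.219)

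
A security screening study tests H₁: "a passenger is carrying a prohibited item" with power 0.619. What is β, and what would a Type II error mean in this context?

β = 1 - power = 1 - 0.619 = 0.381. A Type II error is failing to reject H₀ when H₀ is false (false negative) — here, failing to conclude that a passenger is carrying a prohibited item when in fact it is true. Consequence: letting a prohibited item through — security breach.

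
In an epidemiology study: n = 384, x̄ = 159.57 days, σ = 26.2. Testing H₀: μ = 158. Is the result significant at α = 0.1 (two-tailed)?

z = (159.57 - 158)/(26.2/√384) = 1.174. Since |z| ≤ 1.645, not significant at α = 0.1.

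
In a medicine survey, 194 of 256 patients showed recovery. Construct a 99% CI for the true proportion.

p̂ = 0.758. CI = p̂ ± z*√(p̂(1-p̂)/n) = (0.689, 0.827)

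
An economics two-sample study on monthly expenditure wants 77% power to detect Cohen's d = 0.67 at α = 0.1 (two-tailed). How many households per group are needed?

z_{α/2} = 1.645, z_β = Φ⁻¹(0.77) = 0.739. For medium effect (d = 0.67): n per group = 2(z_{α/2} + z_β)²/d² = 2(1.645 + 0.739)²/0.67² = 25.3 → 26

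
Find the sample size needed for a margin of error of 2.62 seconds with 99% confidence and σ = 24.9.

n = (z*σ/E)² = (2.576×24.9/2.62)² = 599.4 → n = 600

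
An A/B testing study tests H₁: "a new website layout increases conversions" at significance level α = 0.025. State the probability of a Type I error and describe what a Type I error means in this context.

P(Type I error) = α = 0.025. A Type I error is rejecting H₀ when H₀ is actually true (false positive) — here, concluding that a new website layout increases conversions when in fact this is not the case. Consequence: rolling out a layout that doesn't actually help — wasted engineering effort.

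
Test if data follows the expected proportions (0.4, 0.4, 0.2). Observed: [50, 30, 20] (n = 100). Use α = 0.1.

Expected: [40.0, 40.0, 20.0]. χ² = 5.0. df = 2, critical = 4.605. Reject H₀.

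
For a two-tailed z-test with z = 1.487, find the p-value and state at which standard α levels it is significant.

p = 2·P(Z > |1.487|) = 2·(1 - Φ(1.487)) ≈ 0.137. Not significant at any standard level.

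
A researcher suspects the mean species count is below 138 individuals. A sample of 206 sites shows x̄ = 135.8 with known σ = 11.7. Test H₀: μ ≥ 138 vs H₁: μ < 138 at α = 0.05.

z = -2.699. Critical value: -1.645. Reject H₀.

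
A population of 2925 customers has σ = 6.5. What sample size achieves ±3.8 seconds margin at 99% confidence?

Without FPC: n₀ = (2.576×6.5/3.8)² = 19.416. With FPC: n = n₀N/(n₀+N-1) = 19.3 → n = 20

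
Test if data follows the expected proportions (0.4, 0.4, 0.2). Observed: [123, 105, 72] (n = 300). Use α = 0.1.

Expected: [120.0, 120.0, 60.0]. χ² = 4.35. df = 2, critical = 4.605. Fail to reject H₀.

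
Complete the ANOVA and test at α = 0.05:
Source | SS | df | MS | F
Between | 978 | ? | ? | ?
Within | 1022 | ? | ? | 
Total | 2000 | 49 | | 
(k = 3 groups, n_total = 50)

df_between = 2, df_within = 47. MS_between = 489.0, MS_within = 21.74. F = 22.488, F_crit ≈ 3.195. Reject H₀.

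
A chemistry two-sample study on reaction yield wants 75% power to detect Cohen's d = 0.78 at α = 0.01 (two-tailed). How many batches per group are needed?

z_{α/2} = 2.576, z_β = Φ⁻¹(0.75) = 0.674. For medium effect (d = 0.78): n per group = 2(z_{α/2} + z_β)²/d² = 2(2.576 + 0.674)²/0.78² = 34.7 → 35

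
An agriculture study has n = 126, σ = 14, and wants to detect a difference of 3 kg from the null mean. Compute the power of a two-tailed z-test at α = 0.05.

SE = σ/√n = 14/√126 = 1.247. Non-centrality λ = d/SE = 3/1.247 = 2.405. Power ≈ Φ(λ - z_{α/2}) = Φ(2.405 - 1.96) = Φ(0.445) = 0.672.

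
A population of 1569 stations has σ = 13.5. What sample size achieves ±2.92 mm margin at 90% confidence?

Without FPC: n₀ = (1.645×13.5/2.92)² = 57.841. With FPC: n = n₀N/(n₀+N-1) = 55.8 → n = 56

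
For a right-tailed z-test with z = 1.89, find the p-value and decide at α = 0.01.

p = P(Z > 1.89) = 1 - Φ(1.89) ≈ 0.0294. Since p ≥ 0.01, fail to reject H₀ (not significant) at α = 0.01.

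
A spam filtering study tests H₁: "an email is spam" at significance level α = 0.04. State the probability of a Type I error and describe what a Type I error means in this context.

P(Type I error) = α = 0.04. A Type I error is rejecting H₀ when H₀ is actually true (false positive) — here, concluding that an email is spam when in fact this is not the case. Consequence: a legitimate email is sent to the spam folder and the user misses it.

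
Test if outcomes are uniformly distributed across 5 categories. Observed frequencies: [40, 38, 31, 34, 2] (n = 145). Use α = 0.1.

Expected = 29 each. χ² = Σ(O-E)²/E = 33.103. df = 4, critical value = 7.779. Reject H₀.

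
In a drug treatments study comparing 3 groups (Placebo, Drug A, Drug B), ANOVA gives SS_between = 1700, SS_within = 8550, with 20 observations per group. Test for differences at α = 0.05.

df_between = 2, df_within = 57. F = MS_between/MS_within = 850.0/150.0 = 5.667. F_crit ≈ 3.159. Reject H₀. At least one mean differs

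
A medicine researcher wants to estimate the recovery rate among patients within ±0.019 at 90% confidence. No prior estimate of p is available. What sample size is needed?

Conservative approach: use p = 0.5 (maximizes p(1-p) = 0.25). n = z²(0.25)/E² = 1.645²×0.25/0.019² = 1874.0 → n = 1874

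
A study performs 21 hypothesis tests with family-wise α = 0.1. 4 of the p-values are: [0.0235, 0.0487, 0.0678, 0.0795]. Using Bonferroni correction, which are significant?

Bonferroni α = 0.1/21 = 0.00476. None of the given p-values are significant.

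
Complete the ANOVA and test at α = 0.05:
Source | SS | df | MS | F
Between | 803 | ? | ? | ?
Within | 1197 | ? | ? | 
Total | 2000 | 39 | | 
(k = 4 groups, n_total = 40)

df_between = 3, df_within = 36. MS_between = 267.67, MS_within = 33.25. F = 8.05, F_crit ≈ 2.866. Reject H₀.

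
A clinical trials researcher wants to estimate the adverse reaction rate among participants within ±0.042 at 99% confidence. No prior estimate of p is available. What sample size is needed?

Conservative approach: use p = 0.5 (maximizes p(1-p) = 0.25). n = z²(0.25)/E² = 2.576²×0.25/0.042² = 940.4 → n = 941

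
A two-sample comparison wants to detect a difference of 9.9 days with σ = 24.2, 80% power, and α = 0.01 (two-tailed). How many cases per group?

n per group = 2(z_α/2 + z_β)²σ²/d² = 2×(2.576 + 0.84)²×24.2²/9.9² = 139.5 → n = 140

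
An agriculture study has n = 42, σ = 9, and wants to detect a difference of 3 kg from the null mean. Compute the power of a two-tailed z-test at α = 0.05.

SE = σ/√n = 9/√42 = 1.389. Non-centrality λ = d/SE = 3/1.389 = 2.16. Power ≈ Φ(λ - z_{α/2}) = Φ(2.16 - 1.96) = Φ(0.2) = 0.579.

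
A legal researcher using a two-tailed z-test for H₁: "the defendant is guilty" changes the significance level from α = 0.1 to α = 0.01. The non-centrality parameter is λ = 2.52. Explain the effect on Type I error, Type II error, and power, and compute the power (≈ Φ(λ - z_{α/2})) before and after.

Decreasing α from 0.1 to 0.01:
• Type I error rate decreases (α is the Type I rate by definition).
• Critical value moves from z_{α/2} = 1.645 to 2.576, so power = Φ(λ - z_{α/2}) goes from Φ(2.52 - 1.645) = 0.809 to Φ(2.52 - 2.576) = 0.478.
• Type II error rate β = 1 - power therefore increases (0.191 → 0.522).
Appropriate when false positives are costly — here, convicting an innocent person.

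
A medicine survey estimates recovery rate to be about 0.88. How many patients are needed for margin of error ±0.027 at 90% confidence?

n = z²p(1-p)/E² = 1.645²×0.88×0.12/0.027² = 392.0 → n = 392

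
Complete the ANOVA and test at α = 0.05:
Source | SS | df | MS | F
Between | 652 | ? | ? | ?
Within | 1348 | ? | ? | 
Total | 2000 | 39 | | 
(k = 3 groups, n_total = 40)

df_between = 2, df_within = 37. MS_between = 326.0, MS_within = 36.43. F = 8.948, F_crit ≈ 3.252. Reject H₀.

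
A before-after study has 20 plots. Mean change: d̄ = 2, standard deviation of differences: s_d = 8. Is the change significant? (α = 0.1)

t = d̄/(s_d/√n) = 2/(8/√20) = 1.118. df = 19, critical t = ±1.729. Fail to reject H₀.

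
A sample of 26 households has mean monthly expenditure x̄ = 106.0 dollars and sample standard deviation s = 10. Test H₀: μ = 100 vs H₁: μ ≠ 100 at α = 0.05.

t = (x̄ - μ₀)/(s/√n) = (106.0 - 100)/(10/√26) = 3.059. df = 25, critical t = ±2.06. Reject H₀.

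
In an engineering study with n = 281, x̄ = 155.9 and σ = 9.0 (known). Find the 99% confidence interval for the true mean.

CI = x̄ ± z*(σ/√n) = 155.9 ± 2.576(9.0/√281) = 155.9 ± 1.38 = (154.52, 157.28)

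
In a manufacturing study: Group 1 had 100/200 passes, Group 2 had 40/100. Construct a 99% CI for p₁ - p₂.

p̂₁ = 0.5, p̂₂ = 0.4. Difference = 0.1. CI = (-0.056, 0.256)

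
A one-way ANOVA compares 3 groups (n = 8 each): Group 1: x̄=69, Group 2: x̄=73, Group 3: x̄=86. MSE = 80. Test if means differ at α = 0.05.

Grand mean = 76.0. SS_between = 1264.0, MS_between = 632.0. F = 7.9, F_crit ≈ 3.467. Reject H₀.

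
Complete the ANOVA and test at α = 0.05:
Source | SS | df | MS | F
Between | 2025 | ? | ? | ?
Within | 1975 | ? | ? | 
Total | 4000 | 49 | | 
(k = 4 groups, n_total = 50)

df_between = 3, df_within = 46. MS_between = 675.0, MS_within = 42.93. F = 15.722, F_crit ≈ 2.807. Reject H₀.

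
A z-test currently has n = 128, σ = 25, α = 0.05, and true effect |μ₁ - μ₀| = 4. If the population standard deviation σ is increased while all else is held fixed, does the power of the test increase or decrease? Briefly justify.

Power decreases: a larger σ inflates the standard error σ/√n, pulling the sampling distribution under H₁ back toward the critical value.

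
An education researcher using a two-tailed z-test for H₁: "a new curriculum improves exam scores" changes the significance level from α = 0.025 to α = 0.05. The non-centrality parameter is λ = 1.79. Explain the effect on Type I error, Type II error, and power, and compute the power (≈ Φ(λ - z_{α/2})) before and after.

Increasing α from 0.025 to 0.05:
• Type I error rate increases (α is the Type I rate by definition).
• Critical value moves from z_{α/2} = 2.241 to 1.96, so power = Φ(λ - z_{α/2}) goes from Φ(1.79 - 2.241) = 0.326 to Φ(1.79 - 1.96) = 0.433.
• Type II error rate β = 1 - power therefore decreases (0.674 → 0.567).
Appropriate when false negatives are costly — here, keeping the old curriculum when the new one would have helped students.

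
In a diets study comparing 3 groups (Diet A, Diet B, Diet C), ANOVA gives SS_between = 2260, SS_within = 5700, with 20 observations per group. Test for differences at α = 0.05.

df_between = 2, df_within = 57. F = MS_between/MS_within = 1130.0/100.0 = 11.3. F_crit ≈ 3.159. Reject H₀. At least one mean differs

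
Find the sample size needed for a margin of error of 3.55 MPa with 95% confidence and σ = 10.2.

n = (z*σ/E)² = (1.96×10.2/3.55)² = 31.7 → n = 32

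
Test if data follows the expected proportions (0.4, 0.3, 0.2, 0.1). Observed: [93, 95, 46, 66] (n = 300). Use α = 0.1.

Expected: [120.0, 90.0, 60.0, 30.0]. χ² = 52.819. df = 3, critical = 6.251. Reject H₀.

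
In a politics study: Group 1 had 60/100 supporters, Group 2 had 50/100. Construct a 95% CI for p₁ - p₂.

p̂₁ = 0.6, p̂₂ = 0.5. Difference = 0.1. CI = (-0.037, 0.237)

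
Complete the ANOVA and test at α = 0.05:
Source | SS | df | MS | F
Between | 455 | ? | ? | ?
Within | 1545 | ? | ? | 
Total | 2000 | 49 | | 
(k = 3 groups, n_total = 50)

df_between = 2, df_within = 47. MS_between = 227.5, MS_within = 32.87. F = 6.921, F_crit ≈ 3.195. Reject H₀.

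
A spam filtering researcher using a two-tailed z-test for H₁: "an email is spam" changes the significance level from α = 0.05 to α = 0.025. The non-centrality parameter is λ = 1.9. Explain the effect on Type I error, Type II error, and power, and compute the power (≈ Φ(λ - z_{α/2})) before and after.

Decreasing α from 0.05 to 0.025:
• Type I error rate decreases (α is the Type I rate by definition).
• Critical value moves from z_{α/2} = 1.96 to 2.241, so power = Φ(λ - z_{α/2}) goes from Φ(1.9 - 1.96) = 0.476 to Φ(1.9 - 2.241) = 0.367.
• Type II error rate β = 1 - power therefore increases (0.524 → 0.633).
Appropriate when false positives are costly — here, a legitimate email is sent to the spam folder and the user misses it.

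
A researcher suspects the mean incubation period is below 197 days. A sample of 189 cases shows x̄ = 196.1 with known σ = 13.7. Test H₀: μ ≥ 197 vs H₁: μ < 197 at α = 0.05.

z = -0.903. Critical value: -1.645. Fail to reject H₀.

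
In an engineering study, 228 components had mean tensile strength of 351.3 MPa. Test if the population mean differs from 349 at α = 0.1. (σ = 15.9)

z = (x̄ - μ₀)/(σ/√n) = (351.3 - 349)/(15.9/√228) = 2.184. Critical value: ±1.645. Since |2.184| > 1.645, Reject H₀.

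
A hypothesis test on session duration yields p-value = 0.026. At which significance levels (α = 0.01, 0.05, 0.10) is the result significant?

p = 0.026. Significant at: α = 0.05, 0.1.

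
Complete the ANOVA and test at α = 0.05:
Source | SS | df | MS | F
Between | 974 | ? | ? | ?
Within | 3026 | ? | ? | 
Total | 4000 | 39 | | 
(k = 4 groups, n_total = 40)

df_between = 3, df_within = 36. MS_between = 324.67, MS_within = 84.06. F = 3.863, F_crit ≈ 2.866. Reject H₀.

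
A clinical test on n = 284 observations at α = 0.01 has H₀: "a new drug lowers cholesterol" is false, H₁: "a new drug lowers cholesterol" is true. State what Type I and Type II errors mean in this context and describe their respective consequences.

Type I (false positive): concluding that a new drug lowers cholesterol when it is not — approving an ineffective drug — patients take a useless medication and may skip effective alternatives. Type II (false negative): failing to conclude that a new drug lowers cholesterol when it is — shelving an effective drug — patients miss out on a treatment that would have helped. Which is costlier depends on domain priorities and is a judgement call rather than a statistical fact.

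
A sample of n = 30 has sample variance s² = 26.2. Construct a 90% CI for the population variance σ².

df = 29. χ²_{0.05} = 42.557, χ²_{0.95} = 17.708. CI for σ² = ((n-1)s²/χ²_{α/2}, (n-1)s²/χ²_{1-α/2}) = (29·26.2/42.557, 29·26.2/17.708) = (17.85, 42.91)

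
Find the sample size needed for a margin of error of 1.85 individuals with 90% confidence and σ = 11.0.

n = (z*σ/E)² = (1.645×11.0/1.85)² = 95.7 → n = 96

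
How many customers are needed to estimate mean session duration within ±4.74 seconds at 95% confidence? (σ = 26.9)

n = (z*σ/E)² = (1.96×26.9/4.74)² = 123.7 → n = 124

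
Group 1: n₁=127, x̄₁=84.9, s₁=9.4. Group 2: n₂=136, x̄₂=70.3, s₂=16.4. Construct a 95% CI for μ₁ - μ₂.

Difference = 14.6. SE = √(9.4²/127 + 16.4²/136) = 1.635. CI = (11.4, 17.8)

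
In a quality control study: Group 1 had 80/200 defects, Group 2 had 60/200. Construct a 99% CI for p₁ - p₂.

p̂₁ = 0.4, p̂₂ = 0.3. Difference = 0.1. CI = (-0.022, 0.222)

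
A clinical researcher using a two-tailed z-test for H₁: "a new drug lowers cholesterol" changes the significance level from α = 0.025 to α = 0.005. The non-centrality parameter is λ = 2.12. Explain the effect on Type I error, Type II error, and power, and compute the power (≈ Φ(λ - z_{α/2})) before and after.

Decreasing α from 0.025 to 0.005:
• Type I error rate decreases (α is the Type I rate by definition).
• Critical value moves from z_{α/2} = 2.241 to 2.807, so power = Φ(λ - z_{α/2}) goes from Φ(2.12 - 2.241) = 0.452 to Φ(2.12 - 2.807) = 0.246.
• Type II error rate β = 1 - power therefore increases (0.548 → 0.754).
Appropriate when false positives are costly — here, approving an ineffective drug — patients take a useless medication and may skip effective alternatives.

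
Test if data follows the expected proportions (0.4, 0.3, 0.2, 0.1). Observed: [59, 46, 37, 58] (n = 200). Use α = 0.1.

Expected: [80.0, 60.0, 40.0, 20.0]. χ² = 81.204. df = 3, critical = 6.251. Reject H₀.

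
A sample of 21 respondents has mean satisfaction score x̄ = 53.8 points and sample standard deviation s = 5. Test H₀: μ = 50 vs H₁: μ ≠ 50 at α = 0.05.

t = (x̄ - μ₀)/(s/√n) = (53.8 - 50)/(5/√21) = 3.483. df = 20, critical t = ±2.086. Reject H₀.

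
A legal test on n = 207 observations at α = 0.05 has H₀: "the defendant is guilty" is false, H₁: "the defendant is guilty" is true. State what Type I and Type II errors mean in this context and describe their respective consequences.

Type I (false positive): concluding that the defendant is guilty when it is not — convicting an innocent person. Type II (false negative): failing to conclude that the defendant is guilty when it is — acquitting a guilty person. Which is costlier depends on domain priorities and is a judgement call rather than a statistical fact.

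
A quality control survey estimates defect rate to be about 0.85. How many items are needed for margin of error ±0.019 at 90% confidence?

n = z²p(1-p)/E² = 1.645²×0.85×0.15/0.019² = 955.7 → n = 956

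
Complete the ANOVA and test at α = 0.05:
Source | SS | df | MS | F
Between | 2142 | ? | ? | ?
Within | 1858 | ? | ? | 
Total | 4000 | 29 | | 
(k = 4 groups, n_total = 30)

df_between = 3, df_within = 26. MS_between = 714.0, MS_within = 71.46. F = 9.991, F_crit ≈ 2.975. Reject H₀.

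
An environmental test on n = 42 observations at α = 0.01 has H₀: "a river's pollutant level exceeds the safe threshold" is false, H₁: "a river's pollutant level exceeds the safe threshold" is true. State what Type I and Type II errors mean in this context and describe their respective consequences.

Type I (false positive): concluding that a river's pollutant level exceeds the safe threshold when it is not — shutting down a compliant factory unnecessarily. Type II (false negative): failing to conclude that a river's pollutant level exceeds the safe threshold when it is — allowing unsafe pollution to continue. Which is costlier depends on domain priorities and is a judgement call rather than a statistical fact.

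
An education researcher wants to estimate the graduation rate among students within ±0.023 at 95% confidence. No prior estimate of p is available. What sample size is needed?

Conservative approach: use p = 0.5 (maximizes p(1-p) = 0.25). n = z²(0.25)/E² = 1.96²×0.25/0.023² = 1815.5 → n = 1816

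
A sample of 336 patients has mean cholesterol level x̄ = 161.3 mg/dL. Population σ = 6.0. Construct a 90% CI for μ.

CI = x̄ ± z*(σ/√n) = 161.3 ± 1.645(6.0/√336) = 161.3 ± 0.54 = (160.76, 161.84)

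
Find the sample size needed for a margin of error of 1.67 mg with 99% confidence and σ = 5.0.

n = (z*σ/E)² = (2.576×5.0/1.67)² = 59.5 → n = 60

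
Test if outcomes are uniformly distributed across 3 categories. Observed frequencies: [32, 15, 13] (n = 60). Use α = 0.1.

Expected = 20 each. χ² = Σ(O-E)²/E = 10.9. df = 2, critical value = 4.605. Reject H₀.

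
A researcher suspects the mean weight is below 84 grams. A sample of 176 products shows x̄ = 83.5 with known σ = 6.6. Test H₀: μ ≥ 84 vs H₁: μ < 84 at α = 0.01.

z = -1.005. Critical value: -2.33. Fail to reject H₀.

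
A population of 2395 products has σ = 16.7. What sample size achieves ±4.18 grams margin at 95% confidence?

Without FPC: n₀ = (1.96×16.7/4.18)² = 61.319. With FPC: n = n₀N/(n₀+N-1) = 59.8 → n = 60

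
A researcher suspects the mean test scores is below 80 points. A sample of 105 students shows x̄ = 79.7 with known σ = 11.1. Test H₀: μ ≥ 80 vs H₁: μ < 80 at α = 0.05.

z = -0.277. Critical value: -1.645. Fail to reject H₀.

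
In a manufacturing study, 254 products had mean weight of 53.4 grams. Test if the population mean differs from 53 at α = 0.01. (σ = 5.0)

z = (x̄ - μ₀)/(σ/√n) = (53.4 - 53)/(5.0/√254) = 1.275. Critical value: ±2.576. Since |1.275| ≤ 2.576, Fail to reject H₀.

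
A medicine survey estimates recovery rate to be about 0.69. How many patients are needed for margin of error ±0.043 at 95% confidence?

n = z²p(1-p)/E² = 1.96²×0.69×0.31/0.043² = 444.4 → n = 445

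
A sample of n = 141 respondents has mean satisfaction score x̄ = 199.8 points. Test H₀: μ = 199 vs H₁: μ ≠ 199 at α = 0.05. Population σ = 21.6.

z = (x̄ - μ₀)/(σ/√n) = (199.8 - 199)/(21.6/√141) = 0.44. Critical value: ±1.96. Since |0.44| ≤ 1.96, Fail to reject H₀.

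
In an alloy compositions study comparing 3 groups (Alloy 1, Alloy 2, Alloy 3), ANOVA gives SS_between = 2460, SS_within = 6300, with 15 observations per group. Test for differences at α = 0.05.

df_between = 2, df_within = 42. F = MS_between/MS_within = 1230.0/150.0 = 8.2. F_crit ≈ 3.22. Reject H₀. At least one mean differs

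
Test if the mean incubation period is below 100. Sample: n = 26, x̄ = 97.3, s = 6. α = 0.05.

t = (97.3 - 100)/(6/√26) = -2.295, df = 25. Critical t = -1.708. Reject H₀.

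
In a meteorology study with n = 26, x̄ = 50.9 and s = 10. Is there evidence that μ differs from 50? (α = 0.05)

t = (x̄ - μ₀)/(s/√n) = (50.9 - 50)/(10/√26) = 0.459. df = 25, critical t = ±2.06. Fail to reject H₀.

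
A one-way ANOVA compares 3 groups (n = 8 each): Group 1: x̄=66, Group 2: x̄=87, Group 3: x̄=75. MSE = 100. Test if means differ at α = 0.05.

Grand mean = 76.0. SS_between = 1776.0, MS_between = 888.0. F = 8.88, F_crit ≈ 3.467. Reject H₀.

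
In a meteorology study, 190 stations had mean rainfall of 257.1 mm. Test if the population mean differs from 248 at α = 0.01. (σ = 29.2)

z = (x̄ - μ₀)/(σ/√n) = (257.1 - 248)/(29.2/√190) = 4.296. Critical value: ±2.576. Since |4.296| > 2.576, Reject H₀.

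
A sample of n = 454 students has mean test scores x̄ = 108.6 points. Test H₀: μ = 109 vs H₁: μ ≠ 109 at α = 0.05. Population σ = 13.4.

z = (x̄ - μ₀)/(σ/√n) = (108.6 - 109)/(13.4/√454) = -0.636. Critical value: ±1.96. Since |-0.636| ≤ 1.96, Fail to reject H₀.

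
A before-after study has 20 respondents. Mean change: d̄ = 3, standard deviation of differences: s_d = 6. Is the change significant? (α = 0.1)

t = d̄/(s_d/√n) = 3/(6/√20) = 2.236. df = 19, critical t = ±1.729. Reject H₀.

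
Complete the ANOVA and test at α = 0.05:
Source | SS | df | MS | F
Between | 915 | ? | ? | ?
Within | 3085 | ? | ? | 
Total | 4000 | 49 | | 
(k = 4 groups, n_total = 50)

df_between = 3, df_within = 46. MS_between = 305.0, MS_within = 67.07. F = 4.548, F_crit ≈ 2.807. Reject H₀.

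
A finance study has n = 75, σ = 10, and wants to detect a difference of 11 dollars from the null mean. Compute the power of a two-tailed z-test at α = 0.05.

SE = σ/√n = 10/√75 = 1.155. Non-centrality λ = d/SE = 11/1.155 = 9.526. Power ≈ Φ(λ - z_{α/2}) = Φ(9.526 - 1.96) = Φ(7.566) = 1.0.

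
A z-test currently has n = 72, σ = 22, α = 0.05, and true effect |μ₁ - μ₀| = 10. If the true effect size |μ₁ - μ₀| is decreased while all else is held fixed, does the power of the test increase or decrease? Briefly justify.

Power decreases: a smaller true effect decreases the non-centrality λ = |μ₁ - μ₀|/(σ/√n).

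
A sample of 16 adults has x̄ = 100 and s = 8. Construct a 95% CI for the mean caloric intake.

CI = x̄ ± t*(s/√n) = 100 ± 2.131(8/√16) = (95.74, 104.26)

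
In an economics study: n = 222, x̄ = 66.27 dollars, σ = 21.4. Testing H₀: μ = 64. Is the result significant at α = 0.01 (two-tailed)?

z = (66.27 - 64)/(21.4/√222) = 1.58. Since |z| ≤ 2.576, not significant at α = 0.01.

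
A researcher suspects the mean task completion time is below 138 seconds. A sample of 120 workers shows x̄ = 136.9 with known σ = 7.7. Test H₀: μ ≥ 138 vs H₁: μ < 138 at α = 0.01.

z = -1.565. Critical value: -2.33. Fail to reject H₀.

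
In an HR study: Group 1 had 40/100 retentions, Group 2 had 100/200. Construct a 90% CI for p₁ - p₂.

p̂₁ = 0.4, p̂₂ = 0.5. Difference = -0.1. CI = (-0.199, -0.001)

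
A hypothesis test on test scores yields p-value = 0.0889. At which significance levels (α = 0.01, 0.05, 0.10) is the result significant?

p = 0.0889. Significant at: α = 0.1.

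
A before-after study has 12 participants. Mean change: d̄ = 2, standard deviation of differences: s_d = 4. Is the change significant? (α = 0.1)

t = d̄/(s_d/√n) = 2/(4/√12) = 1.732. df = 11, critical t = ±1.796. Fail to reject H₀.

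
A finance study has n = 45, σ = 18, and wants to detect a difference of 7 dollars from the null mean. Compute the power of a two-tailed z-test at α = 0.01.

SE = σ/√n = 18/√45 = 2.683. Non-centrality λ = d/SE = 7/2.683 = 2.609. Power ≈ Φ(λ - z_{α/2}) = Φ(2.609 - 2.576) = Φ(0.033) = 0.513.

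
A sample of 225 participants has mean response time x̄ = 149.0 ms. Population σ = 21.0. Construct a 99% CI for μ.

CI = x̄ ± z*(σ/√n) = 149.0 ± 2.576(21.0/√225) = 149.0 ± 3.61 = (145.39, 152.61)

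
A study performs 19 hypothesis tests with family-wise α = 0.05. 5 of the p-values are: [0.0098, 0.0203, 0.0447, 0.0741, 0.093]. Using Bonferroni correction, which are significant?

Bonferroni α = 0.05/19 = 0.00263. None of the given p-values are significant.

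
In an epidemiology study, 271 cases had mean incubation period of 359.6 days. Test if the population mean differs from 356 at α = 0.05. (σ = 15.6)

z = (x̄ - μ₀)/(σ/√n) = (359.6 - 356)/(15.6/√271) = 3.799. Critical value: ±1.96. Since |3.799| > 1.96, Reject H₀.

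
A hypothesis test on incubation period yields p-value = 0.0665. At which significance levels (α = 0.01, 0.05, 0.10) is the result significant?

p = 0.0665. Significant at: α = 0.1.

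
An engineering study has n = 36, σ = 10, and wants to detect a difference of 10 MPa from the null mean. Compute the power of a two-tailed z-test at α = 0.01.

SE = σ/√n = 10/√36 = 1.667. Non-centrality λ = d/SE = 10/1.667 = 6.0. Power ≈ Φ(λ - z_{α/2}) = Φ(6.0 - 2.576) = Φ(3.424) = 1.0.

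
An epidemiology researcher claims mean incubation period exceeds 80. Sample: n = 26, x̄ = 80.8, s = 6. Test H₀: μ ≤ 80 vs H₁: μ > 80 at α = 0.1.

t = (80.8 - 80)/(6/√26) = 0.68, df = 25. Critical t = 1.316. Fail to reject H₀.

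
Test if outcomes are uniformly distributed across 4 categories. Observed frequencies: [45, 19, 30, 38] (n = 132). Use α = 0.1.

Expected = 33 each. χ² = Σ(O-E)²/E = 11.333. df = 3, critical value = 6.251. Reject H₀.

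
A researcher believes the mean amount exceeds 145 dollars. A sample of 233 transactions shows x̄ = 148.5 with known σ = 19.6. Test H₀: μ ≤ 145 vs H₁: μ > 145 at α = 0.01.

z = 2.726. Critical value: 2.33. Reject H₀.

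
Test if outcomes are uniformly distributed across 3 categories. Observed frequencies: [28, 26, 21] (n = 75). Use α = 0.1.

Expected = 25 each. χ² = Σ(O-E)²/E = 1.04. df = 2, critical value = 4.605. Fail to reject H₀.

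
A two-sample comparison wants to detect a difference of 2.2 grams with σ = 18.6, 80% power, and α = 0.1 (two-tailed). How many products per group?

n per group = 2(z_α/2 + z_β)²σ²/d² = 2×(1.645 + 0.84)²×18.6²/2.2² = 882.8 → n = 883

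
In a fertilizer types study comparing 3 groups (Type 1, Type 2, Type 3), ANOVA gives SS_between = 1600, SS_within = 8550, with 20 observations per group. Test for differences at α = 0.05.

df_between = 2, df_within = 57. F = MS_between/MS_within = 800.0/150.0 = 5.333. F_crit ≈ 3.159. Reject H₀. At least one mean differs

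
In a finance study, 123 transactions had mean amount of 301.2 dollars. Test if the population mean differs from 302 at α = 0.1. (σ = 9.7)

z = (x̄ - μ₀)/(σ/√n) = (301.2 - 302)/(9.7/√123) = -0.915. Critical value: ±1.645. Since |-0.915| ≤ 1.645, Fail to reject H₀.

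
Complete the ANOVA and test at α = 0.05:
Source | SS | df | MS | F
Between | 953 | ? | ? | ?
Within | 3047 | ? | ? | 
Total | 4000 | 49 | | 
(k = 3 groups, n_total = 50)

df_between = 2, df_within = 47. MS_between = 476.5, MS_within = 64.83. F = 7.35, F_crit ≈ 3.195. Reject H₀.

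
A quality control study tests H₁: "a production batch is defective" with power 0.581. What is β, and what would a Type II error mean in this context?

β = 1 - power = 1 - 0.581 = 0.419. A Type II error is failing to reject H₀ when H₀ is false (false negative) — here, failing to conclude that a production batch is defective when in fact it is true. Consequence: shipping a defective batch — faulty products reach customers.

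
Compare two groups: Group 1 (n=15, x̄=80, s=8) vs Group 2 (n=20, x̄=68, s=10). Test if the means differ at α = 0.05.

Pooled sp = 9.2. t = 3.817, df = 33. Critical t = ±2.035. Reject H₀.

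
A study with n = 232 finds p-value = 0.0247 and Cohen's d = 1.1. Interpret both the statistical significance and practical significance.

Statistically significant (p = 0.0247 < 0.05). Cohen's d = 1.1 indicates a large effect size. Both statistical and practical significance should be considered.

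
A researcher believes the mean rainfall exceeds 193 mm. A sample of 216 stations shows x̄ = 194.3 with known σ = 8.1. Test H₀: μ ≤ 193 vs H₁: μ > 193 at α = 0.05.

z = 2.359. Critical value: 1.645. Reject H₀.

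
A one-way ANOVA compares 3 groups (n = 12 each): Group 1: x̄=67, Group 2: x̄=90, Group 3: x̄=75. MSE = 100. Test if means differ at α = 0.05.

Grand mean = 77.33. SS_between = 3272.0, MS_between = 1636.0. F = 16.36, F_crit ≈ 3.285. Reject H₀.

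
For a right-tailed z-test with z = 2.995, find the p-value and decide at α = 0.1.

p = P(Z > 2.995) = 1 - Φ(2.995) ≈ 0.0014. Since p < 0.1, reject H₀ (significant) at α = 0.1.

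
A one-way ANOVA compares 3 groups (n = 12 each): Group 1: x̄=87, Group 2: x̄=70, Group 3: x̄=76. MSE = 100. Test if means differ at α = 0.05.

Grand mean = 77.67. SS_between = 1784.0, MS_between = 892.0. F = 8.92, F_crit ≈ 3.285. Reject H₀.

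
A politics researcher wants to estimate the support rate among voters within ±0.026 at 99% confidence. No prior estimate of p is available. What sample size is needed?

Conservative approach: use p = 0.5 (maximizes p(1-p) = 0.25). n = z²(0.25)/E² = 2.576²×0.25/0.026² = 2454.1 → n = 2455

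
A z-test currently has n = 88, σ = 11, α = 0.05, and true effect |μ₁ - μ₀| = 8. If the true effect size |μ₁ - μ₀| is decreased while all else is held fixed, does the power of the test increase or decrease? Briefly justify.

Power decreases: a smaller true effect decreases the non-centrality λ = |μ₁ - μ₀|/(σ/√n).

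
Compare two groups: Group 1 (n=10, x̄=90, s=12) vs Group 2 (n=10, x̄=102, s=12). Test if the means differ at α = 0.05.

Pooled sp = 12.0. t = -2.236, df = 18. Critical t = ±2.101. Reject H₀.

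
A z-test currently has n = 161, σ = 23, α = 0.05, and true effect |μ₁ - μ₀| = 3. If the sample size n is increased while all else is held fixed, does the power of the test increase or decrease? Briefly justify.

Power increases: a larger n shrinks the standard error σ/√n, moving the sampling distribution under H₁ further from the critical value.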